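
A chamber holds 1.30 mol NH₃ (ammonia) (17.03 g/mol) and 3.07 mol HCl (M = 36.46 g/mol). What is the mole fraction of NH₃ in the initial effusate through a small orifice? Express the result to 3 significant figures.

Rate_i ∝ x_i/√M_i (Graham's law weighted by mole fraction), so the effusate composition follows n_i/√M_i.
x_NH₃(eff) = (n_NH₃/√M_NH₃) / (n_NH₃/√M_NH₃ + n_HCl/√M_HCl)
= (1.30/√17.03) / (1.30/√17.03 + 3.07/√36.46) = 0.3150/(0.3150 + 0.5084) = 0.383.

0.383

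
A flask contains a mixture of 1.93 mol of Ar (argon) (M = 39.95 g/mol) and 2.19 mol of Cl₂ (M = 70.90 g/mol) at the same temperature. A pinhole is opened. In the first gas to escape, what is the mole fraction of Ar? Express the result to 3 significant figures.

Each component's effusion rate ∝ (its partial pressure)·(1/√M) ∝ n_i/√M_i.
So x_Ar in the escaping gas = (n_Ar/√M_Ar) / Σ(n_i/√M_i)
= (1.93/√39.95) / (1.93/√39.95 + 2.19/√70.90) = 0.3054/(0.3054 + 0.2601) = 0.540.

0.540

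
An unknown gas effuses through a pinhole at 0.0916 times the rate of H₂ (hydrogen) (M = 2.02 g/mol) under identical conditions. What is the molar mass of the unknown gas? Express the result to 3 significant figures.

241 g/mol

From Graham's law, rate_X/rate_H₂ = √(M_H₂/M_X).
0.0916 = √(2.02/M_X)
M_X = 2.02 / 0.0916² = 2.02 / 0.008391 = 241 g/mol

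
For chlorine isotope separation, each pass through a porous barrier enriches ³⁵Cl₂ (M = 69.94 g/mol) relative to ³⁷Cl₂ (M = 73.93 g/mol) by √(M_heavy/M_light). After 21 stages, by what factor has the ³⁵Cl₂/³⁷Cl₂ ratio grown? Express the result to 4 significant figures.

1.791

After 21 stages the ratio has grown by (√(73.93/69.94))^21 = (73.93/69.94)^(21/2).
= 1.05705^(21/2) = 1.791.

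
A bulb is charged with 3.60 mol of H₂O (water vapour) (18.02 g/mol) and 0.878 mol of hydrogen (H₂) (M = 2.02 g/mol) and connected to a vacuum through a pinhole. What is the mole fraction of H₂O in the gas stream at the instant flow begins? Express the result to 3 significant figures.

0.579

Each component's effusion rate ∝ (its partial pressure)·(1/√M) ∝ n_i/√M_i.
So x_H₂O in the escaping gas = (n_H₂O/√M_H₂O) / Σ(n_i/√M_i)
= (3.60/√18.02) / (3.60/√18.02 + 0.878/√2.02) = 0.8481/(0.8481 + 0.6178) = 0.579.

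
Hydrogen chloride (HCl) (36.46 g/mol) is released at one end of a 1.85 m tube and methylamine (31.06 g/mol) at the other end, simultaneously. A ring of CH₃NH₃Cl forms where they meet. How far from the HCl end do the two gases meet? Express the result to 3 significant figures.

0.888 m

Graham's law gives d_HCl/d_CH₃NH₂ = rate_HCl/rate_CH₃NH₂ = √(M_CH₃NH₂/M_HCl) = √(31.06/36.46) = 0.9230.
With d_HCl + d_CH₃NH₂ = 1.85 m, d_CH₃NH₂ = 1.85/(1 + 0.9230) = 0.9620 m.
d_HCl = 1.85 − 0.9620 = 0.888 m.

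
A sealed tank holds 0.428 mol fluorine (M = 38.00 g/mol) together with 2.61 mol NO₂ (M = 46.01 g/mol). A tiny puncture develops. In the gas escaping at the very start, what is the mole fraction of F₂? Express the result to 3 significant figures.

The effusion rate of species i is ∝ p_i/√M_i ∝ n_i/√M_i.
Mole fraction of F₂ in the effusate = (n_F₂/√M_F₂) / (n_F₂/√M_F₂ + n_NO₂/√M_NO₂)
= (0.428/√38.00) / (0.428/√38.00 + 2.61/√46.01) = 0.06943/(0.06943 + 0.3848) = 0.153.

0.153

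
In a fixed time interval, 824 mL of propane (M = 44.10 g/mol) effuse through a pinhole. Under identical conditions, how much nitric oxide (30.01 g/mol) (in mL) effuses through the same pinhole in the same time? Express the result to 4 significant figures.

Graham's law gives rate_NO/rate_C₃H₈ = √(M_C₃H₈/M_NO) = √(44.10/30.01) = √1.470 = 1.212.
So the volume for NO is 824 × 1.212 = 998.9 mL.

998.9 mL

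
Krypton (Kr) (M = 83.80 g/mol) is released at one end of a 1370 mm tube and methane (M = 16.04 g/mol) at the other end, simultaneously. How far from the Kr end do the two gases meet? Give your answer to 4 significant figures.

In equal time, each gas travels a distance ∝ its rate ∝ 1/√M, so d_Kr/d_CH₄ = √(M_CH₄/M_Kr) = √(16.04/83.80) = 0.4375.
With d_Kr + d_CH₄ = 1370 mm, d_CH₄ = 1370/(1 + 0.4375) = 953.0 mm.
d_Kr = 1370 − 953.0 = 417.0 mm.

417.0 mm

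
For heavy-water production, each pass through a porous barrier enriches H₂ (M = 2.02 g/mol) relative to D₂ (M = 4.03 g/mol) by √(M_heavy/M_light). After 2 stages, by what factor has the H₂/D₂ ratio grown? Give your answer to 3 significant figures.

2.00

The single-stage factor is √(M_heavy/M_light), so 2 stages give [√(4.03/2.02)]^2 = (4.03/2.02)^(2/2).
= 1.99505^1 = 2.00.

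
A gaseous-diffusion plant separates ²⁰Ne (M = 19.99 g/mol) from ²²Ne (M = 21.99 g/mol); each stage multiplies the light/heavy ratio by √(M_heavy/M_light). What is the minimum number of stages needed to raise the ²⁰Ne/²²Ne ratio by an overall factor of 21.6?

65

Single-stage factor α = √(21.99/19.99), so ln α = ½ ln(1.10005) = 0.04768.
Need α^N ≥ 21.6 ⇒ N ≥ ln(21.6) / ln α = 3.073 / 0.04768 = 64.45.
Minimum whole number of stages: N = 65.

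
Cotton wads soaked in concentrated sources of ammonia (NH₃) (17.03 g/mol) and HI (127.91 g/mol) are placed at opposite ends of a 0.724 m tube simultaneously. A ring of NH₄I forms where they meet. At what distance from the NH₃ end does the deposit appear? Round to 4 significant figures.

0.5304 m

Graham's law gives d_NH₃/d_HI = rate_NH₃/rate_HI = √(M_HI/M_NH₃) = √(127.91/17.03) = 2.741.
With d_NH₃ + d_HI = 0.724 m, d_HI = 0.724/(1 + 2.741) = 0.1936 m.
d_NH₃ = 0.724 − 0.1936 = 0.5304 m.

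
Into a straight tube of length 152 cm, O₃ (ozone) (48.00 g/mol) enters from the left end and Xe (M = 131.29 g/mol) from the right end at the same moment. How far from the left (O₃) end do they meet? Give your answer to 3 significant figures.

94.7 cm

In equal time, each gas travels a distance ∝ its rate ∝ 1/√M, so d_O₃/d_Xe = √(M_Xe/M_O₃) = √(131.29/48.00) = 1.654.
With d_O₃ + d_Xe = 152 cm, d_Xe = 152/(1 + 1.654) = 57.28 cm.
d_O₃ = 152 − 57.28 = 94.7 cm.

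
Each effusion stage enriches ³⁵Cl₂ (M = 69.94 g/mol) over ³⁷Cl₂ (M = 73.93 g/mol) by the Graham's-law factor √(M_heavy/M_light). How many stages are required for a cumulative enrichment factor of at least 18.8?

106

Per stage α = (73.93/69.94)^(1/2) = 1.05705^0.5, giving ln α = 0.02774.
Need α^N ≥ 18.8 ⇒ N ≥ ln(18.8) / ln α = 2.934 / 0.02774 = 105.76.
Minimum whole number of stages: N = 106.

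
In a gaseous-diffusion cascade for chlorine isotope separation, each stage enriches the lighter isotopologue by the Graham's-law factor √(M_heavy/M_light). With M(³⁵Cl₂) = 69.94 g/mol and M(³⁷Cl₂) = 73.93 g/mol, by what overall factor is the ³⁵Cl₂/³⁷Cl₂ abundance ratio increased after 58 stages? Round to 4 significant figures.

Overall factor = α^58 with α = √(73.93/69.94), i.e. (73.93/69.94)^(58/2).
= 1.05705^29 = 4.998.

4.998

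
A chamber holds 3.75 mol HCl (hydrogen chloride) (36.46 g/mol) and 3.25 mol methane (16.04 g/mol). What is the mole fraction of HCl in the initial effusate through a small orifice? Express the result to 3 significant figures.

Each component's effusion rate ∝ (its partial pressure)·(1/√M) ∝ n_i/√M_i.
Mole fraction of HCl in the effusate = (n_HCl/√M_HCl) / (n_HCl/√M_HCl + n_CH₄/√M_CH₄)
= (3.75/√36.46) / (3.75/√36.46 + 3.25/√16.04) = 0.6210/(0.6210 + 0.8115) = 0.434.

0.434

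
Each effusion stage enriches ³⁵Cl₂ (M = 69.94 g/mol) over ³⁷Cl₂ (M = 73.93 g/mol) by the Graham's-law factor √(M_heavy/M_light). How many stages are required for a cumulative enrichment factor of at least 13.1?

93

Single-stage factor α = √(73.93/69.94), so ln α = ½ ln(1.05705) = 0.02774.
Need α^N ≥ 13.1 ⇒ N ≥ ln(13.1) / ln α = 2.573 / 0.02774 = 92.74.
Rounding up, N = 93 stages.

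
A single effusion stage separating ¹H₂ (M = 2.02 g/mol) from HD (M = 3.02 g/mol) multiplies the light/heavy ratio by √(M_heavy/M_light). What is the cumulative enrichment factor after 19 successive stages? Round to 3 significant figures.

45.6

Overall factor = α^19 with α = √(3.02/2.02), i.e. (3.02/2.02)^(19/2).
= 1.49505^(19/2) = 45.6.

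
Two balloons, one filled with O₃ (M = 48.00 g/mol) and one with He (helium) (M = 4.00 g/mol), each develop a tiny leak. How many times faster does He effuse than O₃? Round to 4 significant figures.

Since effusion rate ∝ 1/√M, rate_He/rate_O₃ = √(M_O₃/M_He) = √(48.00/4.00) = √12.00 = 3.464.

3.464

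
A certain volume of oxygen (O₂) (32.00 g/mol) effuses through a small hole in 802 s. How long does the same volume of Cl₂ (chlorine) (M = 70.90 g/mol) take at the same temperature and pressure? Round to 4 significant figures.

From Graham's law, t_Cl₂/t_O₂ = √(M_Cl₂/M_O₂) = √(70.90/32.00) = √2.216 = 1.488.
So the time for Cl₂ is 802 × 1.488 = 1194 s.

1194 s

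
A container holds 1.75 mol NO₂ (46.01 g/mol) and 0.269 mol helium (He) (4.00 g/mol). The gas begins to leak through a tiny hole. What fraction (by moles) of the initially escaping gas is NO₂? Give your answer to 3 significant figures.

0.657

Rate_i ∝ x_i/√M_i (Graham's law weighted by mole fraction), so the effusate composition follows n_i/√M_i.
Mole fraction of NO₂ in the effusate = (n_NO₂/√M_NO₂) / (n_NO₂/√M_NO₂ + n_He/√M_He)
= (1.75/√46.01) / (1.75/√46.01 + 0.269/√4.00) = 0.2580/(0.2580 + 0.1345) = 0.657.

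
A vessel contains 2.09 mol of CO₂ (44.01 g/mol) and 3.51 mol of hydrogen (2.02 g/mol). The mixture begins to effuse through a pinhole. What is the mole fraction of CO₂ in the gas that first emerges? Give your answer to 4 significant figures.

Effusion rate of each component ∝ n_i/√M_i (partial pressure × 1/√M).
x_CO₂(eff) = (n_CO₂/√M_CO₂) / (n_CO₂/√M_CO₂ + n_H₂/√M_H₂)
= (2.09/√44.01) / (2.09/√44.01 + 3.51/√2.02) = 0.3150/(0.3150 + 2.470) = 0.1131.

0.1131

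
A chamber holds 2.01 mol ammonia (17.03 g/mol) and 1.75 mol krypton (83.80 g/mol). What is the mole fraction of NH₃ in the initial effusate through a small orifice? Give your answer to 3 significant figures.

The effusion rate of species i is ∝ p_i/√M_i ∝ n_i/√M_i.
x_NH₃(eff) = (n_NH₃/√M_NH₃) / (n_NH₃/√M_NH₃ + n_Kr/√M_Kr)
= (2.01/√17.03) / (2.01/√17.03 + 1.75/√83.80) = 0.4871/(0.4871 + 0.1912) = 0.718.

0.718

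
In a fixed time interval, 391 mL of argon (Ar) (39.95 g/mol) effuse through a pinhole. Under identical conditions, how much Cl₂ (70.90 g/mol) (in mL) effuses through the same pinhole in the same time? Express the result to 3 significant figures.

Graham's law gives rate_Cl₂/rate_Ar = √(M_Ar/M_Cl₂) = √(39.95/70.90) = √0.5635 = 0.7506.
So the volume for Cl₂ is 391 × 0.7506 = 294 mL.

294 mL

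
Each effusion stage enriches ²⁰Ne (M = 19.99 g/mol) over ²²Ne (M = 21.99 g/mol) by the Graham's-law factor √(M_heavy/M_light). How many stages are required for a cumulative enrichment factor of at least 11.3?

With α = √(21.99/19.99) per stage, ln α = ½ ln(1.10005) = 0.04768.
Need α^N ≥ 11.3 ⇒ N ≥ ln(11.3) / ln α = 2.425 / 0.04768 = 50.86.
So at least 51 stages are needed.

51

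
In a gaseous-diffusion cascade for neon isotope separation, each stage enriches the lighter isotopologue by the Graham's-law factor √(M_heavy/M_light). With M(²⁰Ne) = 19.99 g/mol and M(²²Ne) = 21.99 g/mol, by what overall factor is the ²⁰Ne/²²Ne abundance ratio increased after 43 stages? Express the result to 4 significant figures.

7.769

After 43 stages the ratio has grown by (√(21.99/19.99))^43 = (21.99/19.99)^(43/2).
= 1.10005^(43/2) = 7.769.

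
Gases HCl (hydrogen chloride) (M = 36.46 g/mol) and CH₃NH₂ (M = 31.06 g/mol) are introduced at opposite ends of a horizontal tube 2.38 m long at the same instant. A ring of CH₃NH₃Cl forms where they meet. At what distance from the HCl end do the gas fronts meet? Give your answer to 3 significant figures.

Graham's law gives d_HCl/d_CH₃NH₂ = rate_HCl/rate_CH₃NH₂ = √(M_CH₃NH₂/M_HCl) = √(31.06/36.46) = 0.9230.
With d_HCl + d_CH₃NH₂ = 2.38 m, d_CH₃NH₂ = 2.38/(1 + 0.9230) = 1.238 m.
d_HCl = 2.38 − 1.238 = 1.14 m.

1.14 m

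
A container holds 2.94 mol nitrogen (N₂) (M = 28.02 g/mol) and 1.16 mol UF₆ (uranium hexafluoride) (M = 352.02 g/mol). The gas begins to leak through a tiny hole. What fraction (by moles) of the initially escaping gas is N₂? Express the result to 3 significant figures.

The effusion rate of species i is ∝ p_i/√M_i ∝ n_i/√M_i.
Mole fraction of N₂ in the effusate = (n_N₂/√M_N₂) / (n_N₂/√M_N₂ + n_UF₆/√M_UF₆)
= (2.94/√28.02) / (2.94/√28.02 + 1.16/√352.02) = 0.5554/(0.5554 + 0.06183) = 0.900.

0.900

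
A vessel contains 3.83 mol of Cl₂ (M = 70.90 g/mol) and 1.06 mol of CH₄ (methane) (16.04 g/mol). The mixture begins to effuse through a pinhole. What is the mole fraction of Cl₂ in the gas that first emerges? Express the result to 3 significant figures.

0.632

The effusion rate of species i is ∝ p_i/√M_i ∝ n_i/√M_i.
Mole fraction of Cl₂ in the effusate = (n_Cl₂/√M_Cl₂) / (n_Cl₂/√M_Cl₂ + n_CH₄/√M_CH₄)
= (3.83/√70.90) / (3.83/√70.90 + 1.06/√16.04) = 0.4549/(0.4549 + 0.2647) = 0.632.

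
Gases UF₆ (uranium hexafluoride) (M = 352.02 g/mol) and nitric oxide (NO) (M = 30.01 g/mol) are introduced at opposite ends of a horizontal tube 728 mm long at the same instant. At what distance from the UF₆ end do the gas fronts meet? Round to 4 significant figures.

The fronts meet when d_UF₆ + d_NO = L with d_UF₆/d_NO = √(M_NO/M_UF₆) (Graham's law). Here √(M_NO/M_UF₆) = √(30.01/352.02) = 0.2920.
With d_UF₆ + d_NO = 728 mm, d_NO = 728/(1 + 0.2920) = 563.5 mm.
d_UF₆ = 728 − 563.5 = 164.5 mm.

164.5 mm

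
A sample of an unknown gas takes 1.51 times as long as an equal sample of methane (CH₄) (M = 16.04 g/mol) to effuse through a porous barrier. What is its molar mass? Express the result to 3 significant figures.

36.6 g/mol

Using Graham's law: t_X/t_CH₄ = √(M_X/M_CH₄).
1.51 = √(M_X/16.04)
M_X = 16.04 × 1.51² = 16.04 × 2.280 = 36.6 g/mol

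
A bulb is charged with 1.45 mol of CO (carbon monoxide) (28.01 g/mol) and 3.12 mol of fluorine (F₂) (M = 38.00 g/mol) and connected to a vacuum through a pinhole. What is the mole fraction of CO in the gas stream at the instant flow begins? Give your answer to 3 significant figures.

0.351

Rate_i ∝ x_i/√M_i (Graham's law weighted by mole fraction), so the effusate composition follows n_i/√M_i.
So x_CO in the escaping gas = (n_CO/√M_CO) / Σ(n_i/√M_i)
= (1.45/√28.01) / (1.45/√28.01 + 3.12/√38.00) = 0.2740/(0.2740 + 0.5061) = 0.351.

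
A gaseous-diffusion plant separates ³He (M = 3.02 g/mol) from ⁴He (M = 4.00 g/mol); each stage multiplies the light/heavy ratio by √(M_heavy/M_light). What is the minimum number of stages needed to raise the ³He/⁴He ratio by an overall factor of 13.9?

19

Single-stage factor α = √(4.00/3.02), so ln α = ½ ln(1.32450) = 0.1405.
Need α^N ≥ 13.9 ⇒ N ≥ ln(13.9) / ln α = 2.632 / 0.1405 = 18.73.
So at least 19 stages are needed.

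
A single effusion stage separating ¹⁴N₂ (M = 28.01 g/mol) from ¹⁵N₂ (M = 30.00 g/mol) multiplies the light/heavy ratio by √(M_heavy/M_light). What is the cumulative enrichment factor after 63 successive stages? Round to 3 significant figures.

8.69

Each stage multiplies the ratio by α = √(30.00/28.01), so after 63 stages the overall factor is α^63 = (30.00/28.01)^(63/2).
= 1.07105^(63/2) = 8.69.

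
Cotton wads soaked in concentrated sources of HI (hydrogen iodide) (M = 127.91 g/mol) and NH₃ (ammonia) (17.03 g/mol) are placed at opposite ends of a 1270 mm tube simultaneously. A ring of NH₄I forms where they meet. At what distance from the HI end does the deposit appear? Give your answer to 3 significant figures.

Distances travelled in equal time are proportional to diffusion rates, so d_HI/d_NH₃ = √(M_NH₃/M_HI) = √(17.03/127.91) = 0.3649.
With d_HI + d_NH₃ = 1270 mm, d_NH₃ = 1270/(1 + 0.3649) = 930.5 mm.
d_HI = 1270 − 930.5 = 340 mm.

340 mm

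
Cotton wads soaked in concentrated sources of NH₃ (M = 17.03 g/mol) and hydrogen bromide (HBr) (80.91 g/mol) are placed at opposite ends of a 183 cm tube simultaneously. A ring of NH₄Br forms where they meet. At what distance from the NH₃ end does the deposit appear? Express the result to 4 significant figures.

In equal time, each gas travels a distance ∝ its rate ∝ 1/√M, so d_NH₃/d_HBr = √(M_HBr/M_NH₃) = √(80.91/17.03) = 2.180.
With d_NH₃ + d_HBr = 183 cm, d_HBr = 183/(1 + 2.180) = 57.55 cm.
d_NH₃ = 183 − 57.55 = 125.4 cm.

125.4 cm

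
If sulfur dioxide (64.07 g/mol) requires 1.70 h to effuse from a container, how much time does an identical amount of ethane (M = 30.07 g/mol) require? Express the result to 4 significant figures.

Graham's law gives t_C₂H₆/t_SO₂ = √(M_C₂H₆/M_SO₂) = √(30.07/64.07) = √0.4693 = 0.6851.
So the time for C₂H₆ is 1.70 × 0.6851 = 1.165 h.

1.165 h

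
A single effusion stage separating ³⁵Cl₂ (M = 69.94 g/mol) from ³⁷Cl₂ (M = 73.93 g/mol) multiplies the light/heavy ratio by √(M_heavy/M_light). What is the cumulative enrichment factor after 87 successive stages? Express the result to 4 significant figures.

11.17

Overall factor = α^87 with α = √(73.93/69.94), i.e. (73.93/69.94)^(87/2).
= 1.05705^(87/2) = 11.17.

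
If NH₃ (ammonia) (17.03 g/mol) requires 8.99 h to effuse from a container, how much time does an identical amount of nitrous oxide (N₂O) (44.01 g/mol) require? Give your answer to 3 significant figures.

14.5 h

From Graham's law, t_N₂O/t_NH₃ = √(M_N₂O/M_NH₃) = √(44.01/17.03) = √2.584 = 1.608.
So the time for N₂O is 8.99 × 1.608 = 14.5 h.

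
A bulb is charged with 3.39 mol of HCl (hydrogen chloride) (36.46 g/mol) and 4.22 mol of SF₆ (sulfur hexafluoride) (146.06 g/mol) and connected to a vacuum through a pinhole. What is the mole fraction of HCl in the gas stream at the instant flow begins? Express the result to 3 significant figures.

0.617

Effusion rate of each component ∝ n_i/√M_i (partial pressure × 1/√M).
x_HCl(eff) = (n_HCl/√M_HCl) / (n_HCl/√M_HCl + n_SF₆/√M_SF₆)
= (3.39/√36.46) / (3.39/√36.46 + 4.22/√146.06) = 0.5614/(0.5614 + 0.3492) = 0.617.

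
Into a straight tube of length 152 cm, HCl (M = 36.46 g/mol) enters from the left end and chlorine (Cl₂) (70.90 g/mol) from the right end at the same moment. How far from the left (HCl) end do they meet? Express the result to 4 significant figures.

Graham's law gives d_HCl/d_Cl₂ = rate_HCl/rate_Cl₂ = √(M_Cl₂/M_HCl) = √(70.90/36.46) = 1.394.
With d_HCl + d_Cl₂ = 152 cm, d_Cl₂ = 152/(1 + 1.394) = 63.48 cm.
d_HCl = 152 − 63.48 = 88.52 cm.

88.52 cm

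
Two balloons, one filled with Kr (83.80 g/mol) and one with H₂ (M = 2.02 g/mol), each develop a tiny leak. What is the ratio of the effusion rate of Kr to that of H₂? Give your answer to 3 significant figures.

By Graham's law, rate_Kr/rate_H₂ = √(M_H₂/M_Kr) = √(2.02/83.80) = √0.02411 = 0.155.

0.155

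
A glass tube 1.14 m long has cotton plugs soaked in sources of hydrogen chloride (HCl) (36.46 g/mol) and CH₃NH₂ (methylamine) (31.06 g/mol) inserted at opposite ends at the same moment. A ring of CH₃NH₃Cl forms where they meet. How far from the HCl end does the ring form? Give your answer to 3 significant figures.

0.547 m

The fronts meet when d_HCl + d_CH₃NH₂ = L with d_HCl/d_CH₃NH₂ = √(M_CH₃NH₂/M_HCl) (Graham's law). Here √(M_CH₃NH₂/M_HCl) = √(31.06/36.46) = 0.9230.
With d_HCl + d_CH₃NH₂ = 1.14 m, d_CH₃NH₂ = 1.14/(1 + 0.9230) = 0.5928 m.
d_HCl = 1.14 − 0.5928 = 0.547 m.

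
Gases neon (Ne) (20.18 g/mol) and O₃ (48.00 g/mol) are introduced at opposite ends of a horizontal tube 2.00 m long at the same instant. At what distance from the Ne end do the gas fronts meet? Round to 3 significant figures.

1.21 m

Graham's law gives d_Ne/d_O₃ = rate_Ne/rate_O₃ = √(M_O₃/M_Ne) = √(48.00/20.18) = 1.542.
With d_Ne + d_O₃ = 2.00 m, d_O₃ = 2.00/(1 + 1.542) = 0.7867 m.
d_Ne = 2.00 − 0.7867 = 1.21 m.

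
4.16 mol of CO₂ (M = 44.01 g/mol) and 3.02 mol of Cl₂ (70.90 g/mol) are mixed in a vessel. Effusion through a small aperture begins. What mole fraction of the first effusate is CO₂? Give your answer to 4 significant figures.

0.6361

The effusion rate of species i is ∝ p_i/√M_i ∝ n_i/√M_i.
x_CO₂(eff) = (n_CO₂/√M_CO₂) / (n_CO₂/√M_CO₂ + n_Cl₂/√M_Cl₂)
= (4.16/√44.01) / (4.16/√44.01 + 3.02/√70.90) = 0.6271/(0.6271 + 0.3587) = 0.6361.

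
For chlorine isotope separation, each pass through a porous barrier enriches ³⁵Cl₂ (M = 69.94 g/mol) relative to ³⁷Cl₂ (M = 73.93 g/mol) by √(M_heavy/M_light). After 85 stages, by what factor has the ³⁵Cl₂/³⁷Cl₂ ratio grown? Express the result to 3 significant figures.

After 85 stages the ratio has grown by (√(73.93/69.94))^85 = (73.93/69.94)^(85/2).
= 1.05705^(85/2) = 10.6.

10.6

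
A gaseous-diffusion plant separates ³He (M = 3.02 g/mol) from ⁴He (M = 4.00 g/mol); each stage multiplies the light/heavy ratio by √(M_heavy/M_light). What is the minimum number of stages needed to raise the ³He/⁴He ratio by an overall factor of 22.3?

Per stage α = (4.00/3.02)^(1/2) = 1.32450^0.5, giving ln α = 0.1405.
Need α^N ≥ 22.3 ⇒ N ≥ ln(22.3) / ln α = 3.105 / 0.1405 = 22.09.
Minimum whole number of stages: N = 23.

23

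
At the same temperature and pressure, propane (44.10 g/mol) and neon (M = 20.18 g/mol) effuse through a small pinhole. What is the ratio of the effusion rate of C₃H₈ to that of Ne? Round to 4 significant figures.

0.6765

By Graham's law, rate_C₃H₈/rate_Ne = √(M_Ne/M_C₃H₈) = √(20.18/44.10) = √0.4576 = 0.6765.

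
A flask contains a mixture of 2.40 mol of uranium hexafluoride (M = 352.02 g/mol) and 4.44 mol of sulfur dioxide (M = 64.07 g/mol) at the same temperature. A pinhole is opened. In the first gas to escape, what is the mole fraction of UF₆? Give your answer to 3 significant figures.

0.187

The effusion rate of species i is ∝ p_i/√M_i ∝ n_i/√M_i.
So x_UF₆ in the escaping gas = (n_UF₆/√M_UF₆) / Σ(n_i/√M_i)
= (2.40/√352.02) / (2.40/√352.02 + 4.44/√64.07) = 0.1279/(0.1279 + 0.5547) = 0.187.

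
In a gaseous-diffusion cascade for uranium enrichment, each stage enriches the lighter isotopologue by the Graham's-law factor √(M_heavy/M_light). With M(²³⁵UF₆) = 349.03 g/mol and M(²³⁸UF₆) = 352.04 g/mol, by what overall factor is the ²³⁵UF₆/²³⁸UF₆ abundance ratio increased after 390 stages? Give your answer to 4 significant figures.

After 390 stages the ratio has grown by (√(352.04/349.03))^390 = (352.04/349.03)^(390/2).
= 1.00862^195 = 5.336.

5.336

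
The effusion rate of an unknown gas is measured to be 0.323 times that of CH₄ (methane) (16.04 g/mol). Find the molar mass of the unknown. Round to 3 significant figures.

154 g/mol

Since effusion rate ∝ 1/√M, rate_X/rate_CH₄ = √(M_CH₄/M_X).
0.323 = √(16.04/M_X)
M_X = 16.04 / 0.323² = 16.04 / 0.1043 = 154 g/mol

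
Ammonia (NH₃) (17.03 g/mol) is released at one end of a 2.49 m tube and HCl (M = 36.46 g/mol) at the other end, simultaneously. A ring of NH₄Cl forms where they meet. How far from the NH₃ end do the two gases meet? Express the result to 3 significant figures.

1.48 m

Graham's law gives d_NH₃/d_HCl = rate_NH₃/rate_HCl = √(M_HCl/M_NH₃) = √(36.46/17.03) = 1.463.
With d_NH₃ + d_HCl = 2.49 m, d_HCl = 2.49/(1 + 1.463) = 1.011 m.
d_NH₃ = 2.49 − 1.011 = 1.48 m.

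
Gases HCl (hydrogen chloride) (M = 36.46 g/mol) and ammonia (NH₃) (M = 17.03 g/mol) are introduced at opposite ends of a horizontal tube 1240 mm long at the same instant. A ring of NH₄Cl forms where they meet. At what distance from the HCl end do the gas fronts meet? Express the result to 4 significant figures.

503.4 mm

Graham's law gives d_HCl/d_NH₃ = rate_HCl/rate_NH₃ = √(M_NH₃/M_HCl) = √(17.03/36.46) = 0.6834.
With d_HCl + d_NH₃ = 1240 mm, d_NH₃ = 1240/(1 + 0.6834) = 736.6 mm.
d_HCl = 1240 − 736.6 = 503.4 mm.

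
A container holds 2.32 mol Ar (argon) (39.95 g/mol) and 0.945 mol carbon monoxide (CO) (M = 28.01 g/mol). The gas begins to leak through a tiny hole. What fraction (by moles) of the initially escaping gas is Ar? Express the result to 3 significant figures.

Rate_i ∝ x_i/√M_i (Graham's law weighted by mole fraction), so the effusate composition follows n_i/√M_i.
x_Ar(eff) = (n_Ar/√M_Ar) / (n_Ar/√M_Ar + n_CO/√M_CO)
= (2.32/√39.95) / (2.32/√39.95 + 0.945/√28.01) = 0.3671/(0.3671 + 0.1786) = 0.673.

0.673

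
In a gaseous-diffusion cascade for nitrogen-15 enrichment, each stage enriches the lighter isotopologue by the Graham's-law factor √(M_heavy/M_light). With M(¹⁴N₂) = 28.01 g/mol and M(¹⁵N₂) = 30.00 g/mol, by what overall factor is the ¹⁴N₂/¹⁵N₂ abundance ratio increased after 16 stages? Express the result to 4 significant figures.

The single-stage factor is √(M_heavy/M_light), so 16 stages give [√(30.00/28.01)]^16 = (30.00/28.01)^(16/2).
= 1.07105^8 = 1.732.

1.732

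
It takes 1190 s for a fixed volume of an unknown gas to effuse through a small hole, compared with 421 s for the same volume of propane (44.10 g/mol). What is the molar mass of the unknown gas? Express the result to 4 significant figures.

Since effusion rate ∝ 1/√M, t_X/t_C₃H₈ = √(M_X/M_C₃H₈).
1190/421 = 2.827 = √(M_X/44.10)
M_X = 44.10 × 2.827² = 44.10 × 7.990 = 352.3 g/mol

352.3 g/mol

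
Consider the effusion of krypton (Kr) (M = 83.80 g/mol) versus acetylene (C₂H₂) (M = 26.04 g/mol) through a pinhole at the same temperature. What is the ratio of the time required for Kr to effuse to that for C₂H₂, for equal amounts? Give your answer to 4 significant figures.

1.794

Since effusion rate ∝ 1/√M, t_Kr/t_C₂H₂ = √(M_Kr/M_C₂H₂) = √(83.80/26.04) = √3.218 = 1.794.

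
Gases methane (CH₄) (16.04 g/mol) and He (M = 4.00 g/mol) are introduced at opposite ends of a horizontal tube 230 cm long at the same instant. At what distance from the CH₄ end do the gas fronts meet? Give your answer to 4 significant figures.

76.60 cm

Distances travelled in equal time are proportional to diffusion rates, so d_CH₄/d_He = √(M_He/M_CH₄) = √(4.00/16.04) = 0.4994.
With d_CH₄ + d_He = 230 cm, d_He = 230/(1 + 0.4994) = 153.4 cm.
d_CH₄ = 230 − 153.4 = 76.60 cm.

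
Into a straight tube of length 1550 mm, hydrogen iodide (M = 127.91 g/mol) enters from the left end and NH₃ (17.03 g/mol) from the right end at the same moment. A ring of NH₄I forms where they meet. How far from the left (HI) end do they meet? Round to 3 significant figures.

414 mm

Graham's law gives d_HI/d_NH₃ = rate_HI/rate_NH₃ = √(M_NH₃/M_HI) = √(17.03/127.91) = 0.3649.
With d_HI + d_NH₃ = 1550 mm, d_NH₃ = 1550/(1 + 0.3649) = 1136 mm.
d_HI = 1550 − 1136 = 414 mm.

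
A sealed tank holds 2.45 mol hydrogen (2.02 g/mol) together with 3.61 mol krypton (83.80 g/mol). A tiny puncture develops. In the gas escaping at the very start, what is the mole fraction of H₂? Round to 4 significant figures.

0.8138

Each component's effusion rate ∝ (its partial pressure)·(1/√M) ∝ n_i/√M_i.
Mole fraction of H₂ in the effusate = (n_H₂/√M_H₂) / (n_H₂/√M_H₂ + n_Kr/√M_Kr)
= (2.45/√2.02) / (2.45/√2.02 + 3.61/√83.80) = 1.724/(1.724 + 0.3944) = 0.8138.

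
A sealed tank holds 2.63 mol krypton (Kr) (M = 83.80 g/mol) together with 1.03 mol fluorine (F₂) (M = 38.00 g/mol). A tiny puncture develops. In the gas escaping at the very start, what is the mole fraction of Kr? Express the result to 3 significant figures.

0.632

The effusion rate of species i is ∝ p_i/√M_i ∝ n_i/√M_i.
Mole fraction of Kr in the effusate = (n_Kr/√M_Kr) / (n_Kr/√M_Kr + n_F₂/√M_F₂)
= (2.63/√83.80) / (2.63/√83.80 + 1.03/√38.00) = 0.2873/(0.2873 + 0.1671) = 0.632.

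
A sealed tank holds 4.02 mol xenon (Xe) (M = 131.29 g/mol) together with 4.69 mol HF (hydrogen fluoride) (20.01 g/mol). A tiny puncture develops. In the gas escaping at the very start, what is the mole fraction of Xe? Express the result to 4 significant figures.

Each component's effusion rate ∝ (its partial pressure)·(1/√M) ∝ n_i/√M_i.
Mole fraction of Xe in the effusate = (n_Xe/√M_Xe) / (n_Xe/√M_Xe + n_HF/√M_HF)
= (4.02/√131.29) / (4.02/√131.29 + 4.69/√20.01) = 0.3508/(0.3508 + 1.048) = 0.2507.

0.2507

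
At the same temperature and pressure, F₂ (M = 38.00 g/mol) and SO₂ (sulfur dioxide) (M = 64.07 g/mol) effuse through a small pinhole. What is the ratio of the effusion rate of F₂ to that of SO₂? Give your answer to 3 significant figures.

Using Graham's law: rate_F₂/rate_SO₂ = √(M_SO₂/M_F₂) = √(64.07/38.00) = √1.686 = 1.30.

1.30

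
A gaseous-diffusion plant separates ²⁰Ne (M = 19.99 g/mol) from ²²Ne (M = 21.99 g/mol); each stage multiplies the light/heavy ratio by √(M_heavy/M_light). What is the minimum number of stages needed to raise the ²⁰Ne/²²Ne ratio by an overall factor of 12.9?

54

With α = √(21.99/19.99) per stage, ln α = ½ ln(1.10005) = 0.04768.
Need α^N ≥ 12.9 ⇒ N ≥ ln(12.9) / ln α = 2.557 / 0.04768 = 53.64.
Rounding up, N = 54 stages.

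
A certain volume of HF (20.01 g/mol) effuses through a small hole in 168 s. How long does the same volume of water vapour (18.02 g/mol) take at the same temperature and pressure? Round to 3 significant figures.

Graham's law gives t_H₂O/t_HF = √(M_H₂O/M_HF) = √(18.02/20.01) = √0.9005 = 0.9490.
So the time for H₂O is 168 × 0.9490 = 159 s.

159 s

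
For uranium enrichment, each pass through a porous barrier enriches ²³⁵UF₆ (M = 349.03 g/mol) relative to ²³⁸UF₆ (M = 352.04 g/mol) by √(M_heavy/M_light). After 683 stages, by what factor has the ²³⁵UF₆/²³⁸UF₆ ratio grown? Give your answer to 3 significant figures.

18.8

The single-stage factor is √(M_heavy/M_light), so 683 stages give [√(352.04/349.03)]^683 = (352.04/349.03)^(683/2).
= 1.00862^(683/2) = 18.8.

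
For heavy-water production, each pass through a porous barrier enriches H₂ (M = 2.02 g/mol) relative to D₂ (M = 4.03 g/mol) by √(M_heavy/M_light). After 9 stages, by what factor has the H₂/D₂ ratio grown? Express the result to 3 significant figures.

Each stage multiplies the ratio by α = √(4.03/2.02), so after 9 stages the overall factor is α^9 = (4.03/2.02)^(9/2).
= 1.99505^(9/2) = 22.4.

22.4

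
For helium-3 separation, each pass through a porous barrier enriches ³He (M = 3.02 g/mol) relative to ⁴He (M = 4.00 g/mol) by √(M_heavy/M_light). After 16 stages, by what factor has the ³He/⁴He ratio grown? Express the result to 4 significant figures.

After 16 stages the ratio has grown by (√(4.00/3.02))^16 = (4.00/3.02)^(16/2).
= 1.32450^8 = 9.472.

9.472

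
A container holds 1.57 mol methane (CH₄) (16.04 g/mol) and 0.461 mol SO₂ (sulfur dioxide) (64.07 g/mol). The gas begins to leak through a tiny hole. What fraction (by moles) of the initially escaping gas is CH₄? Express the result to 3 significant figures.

0.872

The effusion rate of species i is ∝ p_i/√M_i ∝ n_i/√M_i.
x_CH₄(eff) = (n_CH₄/√M_CH₄) / (n_CH₄/√M_CH₄ + n_SO₂/√M_SO₂)
= (1.57/√16.04) / (1.57/√16.04 + 0.461/√64.07) = 0.3920/(0.3920 + 0.05759) = 0.872.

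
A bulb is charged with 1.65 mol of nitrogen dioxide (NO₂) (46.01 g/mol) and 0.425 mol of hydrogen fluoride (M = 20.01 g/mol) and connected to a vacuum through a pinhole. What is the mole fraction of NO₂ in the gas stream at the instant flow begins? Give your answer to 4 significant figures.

0.7191

Each component's effusion rate ∝ (its partial pressure)·(1/√M) ∝ n_i/√M_i.
x_NO₂(eff) = (n_NO₂/√M_NO₂) / (n_NO₂/√M_NO₂ + n_HF/√M_HF)
= (1.65/√46.01) / (1.65/√46.01 + 0.425/√20.01) = 0.2433/(0.2433 + 0.09501) = 0.7191.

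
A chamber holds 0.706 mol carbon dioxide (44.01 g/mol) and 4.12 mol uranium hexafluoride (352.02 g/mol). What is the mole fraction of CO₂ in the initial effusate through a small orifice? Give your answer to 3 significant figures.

0.326

Each component's effusion rate ∝ (its partial pressure)·(1/√M) ∝ n_i/√M_i.
Mole fraction of CO₂ in the effusate = (n_CO₂/√M_CO₂) / (n_CO₂/√M_CO₂ + n_UF₆/√M_UF₆)
= (0.706/√44.01) / (0.706/√44.01 + 4.12/√352.02) = 0.1064/(0.1064 + 0.2196) = 0.326.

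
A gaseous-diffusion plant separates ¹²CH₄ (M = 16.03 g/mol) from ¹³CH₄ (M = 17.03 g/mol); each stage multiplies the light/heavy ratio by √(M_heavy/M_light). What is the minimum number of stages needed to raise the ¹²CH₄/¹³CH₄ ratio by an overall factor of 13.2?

86

Single-stage factor α = √(17.03/16.03), so ln α = ½ ln(1.06238) = 0.03026.
Need α^N ≥ 13.2 ⇒ N ≥ ln(13.2) / ln α = 2.580 / 0.03026 = 85.28.
Minimum whole number of stages: N = 86.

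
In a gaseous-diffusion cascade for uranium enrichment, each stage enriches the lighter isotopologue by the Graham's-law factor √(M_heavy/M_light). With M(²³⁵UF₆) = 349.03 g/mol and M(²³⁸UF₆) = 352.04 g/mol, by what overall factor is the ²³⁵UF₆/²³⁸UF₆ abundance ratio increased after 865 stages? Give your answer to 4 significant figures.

After 865 stages the ratio has grown by (√(352.04/349.03))^865 = (352.04/349.03)^(865/2).
= 1.00862^(865/2) = 41.01.

41.01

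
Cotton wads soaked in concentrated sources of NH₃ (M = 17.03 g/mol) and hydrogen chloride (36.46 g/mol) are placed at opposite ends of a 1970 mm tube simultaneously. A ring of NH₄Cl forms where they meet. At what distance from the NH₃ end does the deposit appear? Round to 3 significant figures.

Graham's law gives d_NH₃/d_HCl = rate_NH₃/rate_HCl = √(M_HCl/M_NH₃) = √(36.46/17.03) = 1.463.
With d_NH₃ + d_HCl = 1970 mm, d_HCl = 1970/(1 + 1.463) = 799.8 mm.
d_NH₃ = 1970 − 799.8 = 1170 mm.

1170 mm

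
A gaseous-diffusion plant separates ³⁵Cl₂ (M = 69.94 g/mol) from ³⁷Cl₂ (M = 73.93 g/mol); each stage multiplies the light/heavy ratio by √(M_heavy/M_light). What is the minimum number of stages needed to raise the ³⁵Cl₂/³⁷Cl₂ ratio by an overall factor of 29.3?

Per stage α = (73.93/69.94)^(1/2) = 1.05705^0.5, giving ln α = 0.02774.
Need α^N ≥ 29.3 ⇒ N ≥ ln(29.3) / ln α = 3.378 / 0.02774 = 121.76.
So at least 122 stages are needed.

122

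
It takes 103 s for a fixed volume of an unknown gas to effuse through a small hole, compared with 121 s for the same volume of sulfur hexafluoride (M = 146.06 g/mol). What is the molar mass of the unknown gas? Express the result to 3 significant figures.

Using Graham's law: t_X/t_SF₆ = √(M_X/M_SF₆).
103/121 = 0.8512 = √(M_X/146.06)
M_X = 146.06 × 0.8512² = 146.06 × 0.7246 = 106 g/mol

106 g/mol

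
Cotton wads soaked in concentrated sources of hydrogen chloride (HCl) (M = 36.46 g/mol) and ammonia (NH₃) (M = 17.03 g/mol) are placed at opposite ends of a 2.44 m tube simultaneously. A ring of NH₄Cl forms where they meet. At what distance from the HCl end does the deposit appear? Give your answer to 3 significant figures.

0.991 m

In equal time, each gas travels a distance ∝ its rate ∝ 1/√M, so d_HCl/d_NH₃ = √(M_NH₃/M_HCl) = √(17.03/36.46) = 0.6834.
With d_HCl + d_NH₃ = 2.44 m, d_NH₃ = 2.44/(1 + 0.6834) = 1.449 m.
d_HCl = 2.44 − 1.449 = 0.991 m.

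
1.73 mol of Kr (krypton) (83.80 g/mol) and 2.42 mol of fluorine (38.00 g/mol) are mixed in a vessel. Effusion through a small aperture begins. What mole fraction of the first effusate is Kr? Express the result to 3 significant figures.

0.325

The effusion rate of species i is ∝ p_i/√M_i ∝ n_i/√M_i.
x_Kr(eff) = (n_Kr/√M_Kr) / (n_Kr/√M_Kr + n_F₂/√M_F₂)
= (1.73/√83.80) / (1.73/√83.80 + 2.42/√38.00) = 0.1890/(0.1890 + 0.3926) = 0.325.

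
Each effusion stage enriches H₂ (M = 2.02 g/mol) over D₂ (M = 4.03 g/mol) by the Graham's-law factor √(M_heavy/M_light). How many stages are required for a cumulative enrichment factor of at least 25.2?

10

Single-stage factor α = √(4.03/2.02), so ln α = ½ ln(1.99505) = 0.3453.
Need α^N ≥ 25.2 ⇒ N ≥ ln(25.2) / ln α = 3.227 / 0.3453 = 9.34.
So at least 10 stages are needed.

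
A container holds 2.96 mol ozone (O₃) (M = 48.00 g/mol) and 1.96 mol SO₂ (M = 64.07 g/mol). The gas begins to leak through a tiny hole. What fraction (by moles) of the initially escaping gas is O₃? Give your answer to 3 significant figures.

The effusion rate of species i is ∝ p_i/√M_i ∝ n_i/√M_i.
Mole fraction of O₃ in the effusate = (n_O₃/√M_O₃) / (n_O₃/√M_O₃ + n_SO₂/√M_SO₂)
= (2.96/√48.00) / (2.96/√48.00 + 1.96/√64.07) = 0.4272/(0.4272 + 0.2449) = 0.636.

0.636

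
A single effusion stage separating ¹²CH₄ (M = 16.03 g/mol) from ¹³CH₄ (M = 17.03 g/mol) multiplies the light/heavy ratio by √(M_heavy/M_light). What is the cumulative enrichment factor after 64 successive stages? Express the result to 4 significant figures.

6.934

Overall factor = α^64 with α = √(17.03/16.03), i.e. (17.03/16.03)^(64/2).
= 1.06238^32 = 6.934.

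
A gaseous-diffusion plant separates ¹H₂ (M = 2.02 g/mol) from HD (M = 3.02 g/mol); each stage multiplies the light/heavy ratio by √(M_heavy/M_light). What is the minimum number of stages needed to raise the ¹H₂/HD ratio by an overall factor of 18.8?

Per stage α = (3.02/2.02)^(1/2) = 1.49505^0.5, giving ln α = 0.2011.
Need α^N ≥ 18.8 ⇒ N ≥ ln(18.8) / ln α = 2.934 / 0.2011 = 14.59.
Minimum whole number of stages: N = 15.

15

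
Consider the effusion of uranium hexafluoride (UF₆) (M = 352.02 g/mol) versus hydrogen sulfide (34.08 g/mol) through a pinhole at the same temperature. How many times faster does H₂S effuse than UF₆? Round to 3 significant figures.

3.21

Graham's law gives rate_H₂S/rate_UF₆ = √(M_UF₆/M_H₂S) = √(352.02/34.08) = √10.33 = 3.21.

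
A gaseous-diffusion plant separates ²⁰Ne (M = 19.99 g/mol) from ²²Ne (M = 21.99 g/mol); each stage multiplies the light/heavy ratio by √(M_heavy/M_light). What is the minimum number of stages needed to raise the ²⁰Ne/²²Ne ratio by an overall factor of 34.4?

Single-stage factor α = √(21.99/19.99), so ln α = ½ ln(1.10005) = 0.04768.
Need α^N ≥ 34.4 ⇒ N ≥ ln(34.4) / ln α = 3.538 / 0.04768 = 74.21.
So at least 75 stages are needed.

75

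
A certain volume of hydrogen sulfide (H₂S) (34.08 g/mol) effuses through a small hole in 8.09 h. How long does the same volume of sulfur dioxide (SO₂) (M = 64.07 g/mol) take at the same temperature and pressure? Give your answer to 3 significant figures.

From Graham's law, t_SO₂/t_H₂S = √(M_SO₂/M_H₂S) = √(64.07/34.08) = √1.880 = 1.371.
So the time for SO₂ is 8.09 × 1.371 = 11.1 h.

11.1 h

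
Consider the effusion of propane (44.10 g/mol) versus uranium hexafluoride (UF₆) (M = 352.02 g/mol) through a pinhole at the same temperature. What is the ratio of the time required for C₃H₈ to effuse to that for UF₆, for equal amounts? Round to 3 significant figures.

0.354

Graham's law gives t_C₃H₈/t_UF₆ = √(M_C₃H₈/M_UF₆) = √(44.10/352.02) = √0.1253 = 0.354.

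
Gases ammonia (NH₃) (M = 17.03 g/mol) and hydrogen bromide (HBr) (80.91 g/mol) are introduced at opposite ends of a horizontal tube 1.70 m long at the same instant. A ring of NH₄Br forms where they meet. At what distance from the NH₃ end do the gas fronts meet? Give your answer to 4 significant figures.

1.165 m

Distances travelled in equal time are proportional to diffusion rates, so d_NH₃/d_HBr = √(M_HBr/M_NH₃) = √(80.91/17.03) = 2.180.
With d_NH₃ + d_HBr = 1.70 m, d_HBr = 1.70/(1 + 2.180) = 0.5346 m.
d_NH₃ = 1.70 − 0.5346 = 1.165 m.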